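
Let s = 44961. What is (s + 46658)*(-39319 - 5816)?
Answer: -4135223565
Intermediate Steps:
(s + 46658)*(-39319 - 5816) = (44961 + 46658)*(-39319 - 5816) = 91619*(-45135) = -4135223565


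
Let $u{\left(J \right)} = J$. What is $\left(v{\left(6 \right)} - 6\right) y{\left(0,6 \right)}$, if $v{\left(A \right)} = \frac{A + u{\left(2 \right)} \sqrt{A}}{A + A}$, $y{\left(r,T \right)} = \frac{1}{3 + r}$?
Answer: $- \frac{11}{6} + \frac{\sqrt{6}}{18} \approx -1.6973$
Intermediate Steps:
$v{\left(A \right)} = \frac{A + 2 \sqrt{A}}{2 A}$ ($v{\left(A \right)} = \frac{A + 2 \sqrt{A}}{A + A} = \frac{A + 2 \sqrt{A}}{2 A}$)
$\left(v{\left(6 \right)} - 6\right) y{\left(0,6 \right)} = \frac{\left(\frac{1}{2} + \frac{1}{\sqrt{6}}\right) - 6}{3 + 0} = \frac{\left(\frac{1}{2} + \frac{\sqrt{6}}{6}\right) - 6}{3} = \left(- \frac{11}{2} + \frac{\sqrt{6}}{6}\right) \frac{1}{3} = - \frac{11}{6} + \frac{\sqrt{6}}{18}$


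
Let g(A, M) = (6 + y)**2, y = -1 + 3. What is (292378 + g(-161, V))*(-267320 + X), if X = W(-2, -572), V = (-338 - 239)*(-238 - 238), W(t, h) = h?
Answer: -78342872264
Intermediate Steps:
y = 2
V = 274652 (V = -577*(-476) = 274652)
X = -572
g(A, M) = 64 (g(A, M) = (6 + 2)**2 = 8**2 = 64)
(292378 + g(-161, V))*(-267320 + X) = (292378 + 64)*(-267320 - 572) = 292442*(-267892) = -78342872264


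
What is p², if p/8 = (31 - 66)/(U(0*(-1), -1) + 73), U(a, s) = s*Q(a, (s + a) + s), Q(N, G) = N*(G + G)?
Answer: 78400/5329 ≈ 14.712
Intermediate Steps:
Q(N, G) = 2*G*N (Q(N, G) = N*(2*G) = 2*G*N)
U(a, s) = 2*a*s*(a + 2*s) (U(a, s) = s*(2*((s + a) + s)*a) = s*(2*((a + s) + s)*a) = s*(2*(a + 2*s)*a) = s*(2*a*(a + 2*s)) = 2*a*s*(a + 2*s))
p = -280/73 (p = 8*((31 - 66)/(2*(0*(-1))*(-1)*(0*(-1) + 2*(-1)) + 73)) = 8*(-35/(2*0*(-1)*(0 - 2) + 73)) = 8*(-35/(2*0*(-1)*(-2) + 73)) = 8*(-35/(0 + 73)) = 8*(-35/73) = -280/73 ≈ -3.8356)
p² = (-280/73)² = 78400/5329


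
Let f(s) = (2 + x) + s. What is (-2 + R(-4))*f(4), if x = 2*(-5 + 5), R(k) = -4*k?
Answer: 84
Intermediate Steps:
x = 0 (x = 2*0 = 0)
f(s) = 2 + s (f(s) = (2 + 0) + s = 2 + s)
(-2 + R(-4))*f(4) = (-2 - 4*(-4))*(2 + 4) = (-2 + 16)*6 = 14*6 = 84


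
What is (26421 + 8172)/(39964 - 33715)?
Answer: 11531/2083 ≈ 5.5358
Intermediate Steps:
(26421 + 8172)/(39964 - 33715) = 34593/6249 = 34593*(1/6249) = 11531/2083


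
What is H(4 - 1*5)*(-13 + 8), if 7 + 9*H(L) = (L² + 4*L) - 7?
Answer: 85/9 ≈ 9.4444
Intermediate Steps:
H(L) = -14/9 + L²/9 + 4*L/9 (H(L) = -7/9 + ((L² + 4*L) - 7)/9 = -7/9 + (-7 + L² + 4*L)/9 = -7/9 + (-7/9 + L²/9 + 4*L/9) = -14/9 + L²/9 + 4*L/9)
H(4 - 1*5)*(-13 + 8) = (-14/9 + (4 - 1*5)²/9 + 4*(4 - 1*5)/9)*(-13 + 8) = (-14/9 + (4 - 5)²/9 + 4*(4 - 5)/9)*(-5) = (-14/9 + (⅑)*(-1)² + (4/9)*(-1))*(-5) = (-14/9 + (⅑)*1 - 4/9)*(-5) = (-14/9 + ⅑ - 4/9)*(-5) = -17/9*(-5) = 85/9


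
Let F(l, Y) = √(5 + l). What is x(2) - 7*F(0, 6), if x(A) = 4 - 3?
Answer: 1 - 7*√5 ≈ -14.652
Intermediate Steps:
x(A) = 1
x(2) - 7*F(0, 6) = 1 - 7*√(5 + 0) = 1 - 7*√5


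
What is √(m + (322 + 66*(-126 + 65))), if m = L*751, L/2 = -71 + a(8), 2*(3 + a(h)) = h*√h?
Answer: 2*√(-28713 + 3004*√2) ≈ 312.82*I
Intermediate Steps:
a(h) = -3 + h^(3/2)/2 (a(h) = -3 + (h*√h)/2 = -3 + h^(3/2)/2)
L = -148 + 16*√2 (L = 2*(-71 + (-3 + 8^(3/2)/2)) = 2*(-71 + (-3 + (16*√2)/2)) = 2*(-71 + (-3 + 8*√2)) = 2*(-74 + 8*√2) = -148 + 16*√2 ≈ -125.37)
m = -111148 + 12016*√2 (m = (-148 + 16*√2)*751 = -111148 + 12016*√2 ≈ -94155.)
√(m + (322 + 66*(-126 + 65))) = √((-111148 + 12016*√2) + (322 + 66*(-126 + 65))) = √((-111148 + 12016*√2) + (322 + 66*(-61))) = √((-111148 + 12016*√2) + (322 - 4026)) = √((-111148 + 12016*√2) - 3704) = √(-114852 + 12016*√2)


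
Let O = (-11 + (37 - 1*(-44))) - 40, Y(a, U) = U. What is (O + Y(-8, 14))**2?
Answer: 1936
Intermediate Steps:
O = 30 (O = (-11 + (37 + 44)) - 40 = (-11 + 81) - 40 = 70 - 40 = 30)
(O + Y(-8, 14))**2 = (30 + 14)**2 = 44**2 = 1936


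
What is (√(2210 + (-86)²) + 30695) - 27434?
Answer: 3261 + √9606 ≈ 3359.0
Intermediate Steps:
(√(2210 + (-86)²) + 30695) - 27434 = (√(2210 + 7396) + 30695) - 27434 = (√9606 + 30695) - 27434 = (30695 + √9606) - 27434 = 3261 + √9606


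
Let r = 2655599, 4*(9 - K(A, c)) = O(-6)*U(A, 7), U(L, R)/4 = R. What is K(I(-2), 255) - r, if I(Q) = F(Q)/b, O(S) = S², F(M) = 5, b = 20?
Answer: -2655842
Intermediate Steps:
U(L, R) = 4*R
I(Q) = ¼ (I(Q) = 5/20 = 5*(1/20) = ¼)
K(A, c) = -243 (K(A, c) = 9 - (-6)²*4*7/4 = 9 - 9*28 = 9 - ¼*1008 = 9 - 252 = -243)
K(I(-2), 255) - r = -243 - 1*2655599 = -243 - 2655599 = -2655842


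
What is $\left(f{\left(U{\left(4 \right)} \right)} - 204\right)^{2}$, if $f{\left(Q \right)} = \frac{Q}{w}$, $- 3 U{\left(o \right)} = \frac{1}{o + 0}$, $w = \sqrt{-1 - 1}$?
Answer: $\frac{\left(4896 - i \sqrt{2}\right)^{2}}{576} \approx 41616.0 - 24.042 i$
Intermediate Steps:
$w = i \sqrt{2}$ ($w = \sqrt{-2} = i \sqrt{2} \approx 1.4142 i$)
$U{\left(o \right)} = - \frac{1}{3 o}$ ($U{\left(o \right)} = - \frac{1}{3 \left(o + 0\right)} = - \frac{1}{3 o}$)
$f{\left(Q \right)} = - \frac{i Q \sqrt{2}}{2}$ ($f{\left(Q \right)} = \frac{Q}{i \sqrt{2}} = Q \left(- \frac{i \sqrt{2}}{2}\right) = - \frac{i Q \sqrt{2}}{2}$)
$\left(f{\left(U{\left(4 \right)} \right)} - 204\right)^{2} = \left(- \frac{i \left(- \frac{1}{3 \cdot 4}\right) \sqrt{2}}{2} - 204\right)^{2} = \left(- \frac{i \left(\left(- \frac{1}{3}\right) \frac{1}{4}\right) \sqrt{2}}{2} - 204\right)^{2} = \left(\left(- \frac{1}{2}\right) i \left(- \frac{1}{12}\right) \sqrt{2} - 204\right)^{2} = \left(\frac{i \sqrt{2}}{24} - 204\right)^{2} = \left(-204 + \frac{i \sqrt{2}}{24}\right)^{2}$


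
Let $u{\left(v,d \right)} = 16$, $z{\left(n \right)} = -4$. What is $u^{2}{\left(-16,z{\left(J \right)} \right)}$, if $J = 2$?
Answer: $256$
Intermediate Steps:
$u^{2}{\left(-16,z{\left(J \right)} \right)} = 16^{2} = 256$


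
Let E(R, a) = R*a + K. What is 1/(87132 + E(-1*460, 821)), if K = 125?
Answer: -1/290403 ≈ -3.4435e-6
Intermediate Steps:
E(R, a) = 125 + R*a (E(R, a) = R*a + 125 = 125 + R*a)
1/(87132 + E(-1*460, 821)) = 1/(87132 + (125 - 1*460*821)) = 1/(87132 + (125 - 460*821)) = 1/(87132 + (125 - 377660)) = 1/(87132 - 377535) = 1/(-290403) = -1/290403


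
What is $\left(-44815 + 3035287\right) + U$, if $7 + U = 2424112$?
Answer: $5414577$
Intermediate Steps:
$U = 2424105$ ($U = -7 + 2424112 = 2424105$)
$\left(-44815 + 3035287\right) + U = \left(-44815 + 3035287\right) + 2424105 = 2990472 + 2424105 = 5414577$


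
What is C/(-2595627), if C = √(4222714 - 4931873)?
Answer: -I*√709159/2595627 ≈ -0.00032444*I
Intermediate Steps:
C = I*√709159 (C = √(-709159) = I*√709159 ≈ 842.12*I)
C/(-2595627) = (I*√709159)/(-2595627) = (I*√709159)*(-1/2595627) = -I*√709159/2595627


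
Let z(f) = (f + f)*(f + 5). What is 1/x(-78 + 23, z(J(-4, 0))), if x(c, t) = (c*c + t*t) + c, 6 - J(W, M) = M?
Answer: 1/20394 ≈ 4.9034e-5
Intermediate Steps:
J(W, M) = 6 - M
z(f) = 2*f*(5 + f) (z(f) = (2*f)*(5 + f) = 2*f*(5 + f))
x(c, t) = c + c**2 + t**2 (x(c, t) = (c**2 + t**2) + c = c + c**2 + t**2)
1/x(-78 + 23, z(J(-4, 0))) = 1/((-78 + 23) + (-78 + 23)**2 + (2*(6 - 1*0)*(5 + (6 - 1*0)))**2) = 1/(-55 + (-55)**2 + (2*(6 + 0)*(5 + (6 + 0)))**2) = 1/(-55 + 3025 + (2*6*(5 + 6))**2) = 1/(-55 + 3025 + (2*6*11)**2) = 1/(-55 + 3025 + 132**2) = 1/(-55 + 3025 + 17424) = 1/20394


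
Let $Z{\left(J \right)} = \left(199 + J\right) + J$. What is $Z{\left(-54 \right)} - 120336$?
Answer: $-120245$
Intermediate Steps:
$Z{\left(J \right)} = 199 + 2 J$
$Z{\left(-54 \right)} - 120336 = \left(199 + 2 \left(-54\right)\right) - 120336 = \left(199 - 108\right) - 120336 = 91 - 120336 = -120245$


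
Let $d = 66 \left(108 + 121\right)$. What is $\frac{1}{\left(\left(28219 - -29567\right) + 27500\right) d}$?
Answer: $\frac{1}{1289012604} \approx 7.7579 \cdot 10^{-10}$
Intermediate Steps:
$d = 15114$ ($d = 66 \cdot 229 = 15114$)
$\frac{1}{\left(\left(28219 - -29567\right) + 27500\right) d} = \frac{1}{\left(\left(28219 - -29567\right) + 27500\right) 15114} = \frac{1}{\left(28219 + 29567\right) + 27500} \cdot \frac{1}{15114} = \frac{1}{57786 + 27500} \cdot \frac{1}{15114} = \frac{1}{85286} \cdot \frac{1}{15114} = \frac{1}{1289012604}$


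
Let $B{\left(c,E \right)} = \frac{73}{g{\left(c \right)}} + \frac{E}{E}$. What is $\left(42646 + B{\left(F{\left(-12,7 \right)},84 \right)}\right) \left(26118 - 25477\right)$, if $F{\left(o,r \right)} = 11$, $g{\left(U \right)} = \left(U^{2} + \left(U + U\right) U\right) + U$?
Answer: $\frac{10223982691}{374} \approx 2.7337 \cdot 10^{7}$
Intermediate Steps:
$g{\left(U \right)} = U + 3 U^{2}$ ($g{\left(U \right)} = \left(U^{2} + 2 U U\right) + U = \left(U^{2} + 2 U^{2}\right) + U = 3 U^{2} + U = U + 3 U^{2}$)
$B{\left(c,E \right)} = 1 + \frac{73}{c \left(1 + 3 c\right)}$ ($B{\left(c,E \right)} = \frac{73}{c \left(1 + 3 c\right)} + \frac{E}{E} = 73 \frac{1}{c \left(1 + 3 c\right)} + 1 = \frac{73}{c \left(1 + 3 c\right)} + 1 = 1 + \frac{73}{c \left(1 + 3 c\right)}$)
$\left(42646 + B{\left(F{\left(-12,7 \right)},84 \right)}\right) \left(26118 - 25477\right) = \left(42646 + \frac{73 + 11 \left(1 + 3 \cdot 11\right)}{11 \left(1 + 3 \cdot 11\right)}\right) \left(26118 - 25477\right) = \left(42646 + \frac{73 + 11 \left(1 + 33\right)}{11 \left(1 + 33\right)}\right) 641 = \left(42646 + \frac{73 + 11 \cdot 34}{11 \cdot 34}\right) 641 = \left(42646 + \frac{1}{11} \cdot \frac{1}{34} \left(73 + 374\right)\right) 641 = \left(42646 + \frac{1}{11} \cdot \frac{1}{34} \cdot 447\right) 641 = \left(42646 + \frac{447}{374}\right) 641 = \frac{15950051}{374} \cdot 641 = \frac{10223982691}{374}$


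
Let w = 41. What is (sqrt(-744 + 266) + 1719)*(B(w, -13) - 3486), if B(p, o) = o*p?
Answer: -6908661 - 4019*I*sqrt(478) ≈ -6.9087e+6 - 87868.0*I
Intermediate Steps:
(sqrt(-744 + 266) + 1719)*(B(w, -13) - 3486) = (sqrt(-744 + 266) + 1719)*(-13*41 - 3486) = (sqrt(-478) + 1719)*(-533 - 3486) = (I*sqrt(478) + 1719)*(-4019) = (1719 + I*sqrt(478))*(-4019) = -6908661 - 4019*I*sqrt(478)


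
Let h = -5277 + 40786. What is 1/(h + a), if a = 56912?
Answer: 1/92421 ≈ 1.0820e-5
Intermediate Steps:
h = 35509
1/(h + a) = 1/(35509 + 56912) = 1/92421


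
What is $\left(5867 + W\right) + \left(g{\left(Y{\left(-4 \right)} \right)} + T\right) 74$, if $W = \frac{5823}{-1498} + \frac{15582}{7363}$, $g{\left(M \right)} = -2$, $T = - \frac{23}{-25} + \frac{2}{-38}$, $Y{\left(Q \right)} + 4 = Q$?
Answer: $\frac{30289654431387}{5239142650} \approx 5781.4$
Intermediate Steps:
$Y{\left(Q \right)} = -4 + Q$
$T = \frac{412}{475}$ ($T = \left(-23\right) \left(- \frac{1}{25}\right) + 2 \left(- \frac{1}{38}\right) = \frac{23}{25} - \frac{1}{19} = \frac{412}{475} \approx 0.86737$)
$W = - \frac{19532913}{11029774}$ ($W = 5823 \left(- \frac{1}{1498}\right) + 15582 \cdot \frac{1}{7363} = - \frac{5823}{1498} + \frac{15582}{7363} = - \frac{19532913}{11029774} \approx -1.7709$)
$\left(5867 + W\right) + \left(g{\left(Y{\left(-4 \right)} \right)} + T\right) 74 = \left(5867 - \frac{19532913}{11029774}\right) + \left(-2 + \frac{412}{475}\right) 74 = \frac{64692151145}{11029774} - \frac{39812}{475} = \frac{30289654431387}{5239142650}$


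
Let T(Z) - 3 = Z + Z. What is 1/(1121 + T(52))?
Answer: 1/1228 ≈ 0.00081433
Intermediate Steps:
T(Z) = 3 + 2*Z (T(Z) = 3 + (Z + Z) = 3 + 2*Z)
1/(1121 + T(52)) = 1/(1121 + (3 + 2*52)) = 1/(1121 + (3 + 104)) = 1/(1121 + 107) = 1/1228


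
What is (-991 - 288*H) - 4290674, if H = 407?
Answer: -4408881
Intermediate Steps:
(-991 - 288*H) - 4290674 = (-991 - 288*407) - 4290674 = (-991 - 117216) - 4290674 = -118207 - 4290674 = -4408881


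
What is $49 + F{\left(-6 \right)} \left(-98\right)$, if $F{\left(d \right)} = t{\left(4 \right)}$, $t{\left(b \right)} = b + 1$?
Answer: $-441$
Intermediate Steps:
$t{\left(b \right)} = 1 + b$
$F{\left(d \right)} = 5$ ($F{\left(d \right)} = 1 + 4 = 5$)
$49 + F{\left(-6 \right)} \left(-98\right) = 49 + 5 \left(-98\right) = 49 - 490 = -441$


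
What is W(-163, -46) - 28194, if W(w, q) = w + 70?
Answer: -28287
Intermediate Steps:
W(w, q) = 70 + w
W(-163, -46) - 28194 = (70 - 163) - 28194 = -93 - 28194 = -28287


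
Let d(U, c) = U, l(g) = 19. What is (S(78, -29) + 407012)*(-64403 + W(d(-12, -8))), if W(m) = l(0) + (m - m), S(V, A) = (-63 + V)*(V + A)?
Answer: -26252382848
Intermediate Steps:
S(V, A) = (-63 + V)*(A + V)
W(m) = 19 (W(m) = 19 + (m - m) = 19 + 0 = 19)
(S(78, -29) + 407012)*(-64403 + W(d(-12, -8))) = ((78**2 - 63*(-29) - 63*78 - 29*78) + 407012)*(-64403 + 19) = ((6084 + 1827 - 4914 - 2262) + 407012)*(-64384) = (735 + 407012)*(-64384) = 407747*(-64384) = -26252382848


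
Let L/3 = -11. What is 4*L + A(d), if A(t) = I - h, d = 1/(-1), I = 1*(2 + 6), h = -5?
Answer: -119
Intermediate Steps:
L = -33 (L = 3*(-11) = -33)
I = 8 (I = 1*8 = 8)
d = -1
A(t) = 13 (A(t) = 8 - 1*(-5) = 8 + 5 = 13)
4*L + A(d) = 4*(-33) + 13 = -132 + 13 = -119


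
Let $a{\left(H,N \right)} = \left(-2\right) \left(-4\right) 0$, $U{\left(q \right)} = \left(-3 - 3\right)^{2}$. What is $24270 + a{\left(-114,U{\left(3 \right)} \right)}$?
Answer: $24270$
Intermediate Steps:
$U{\left(q \right)} = 36$ ($U{\left(q \right)} = \left(-6\right)^{2} = 36$)
$a{\left(H,N \right)} = 0$ ($a{\left(H,N \right)} = 8 \cdot 0 = 0$)
$24270 + a{\left(-114,U{\left(3 \right)} \right)} = 24270 + 0 = 24270$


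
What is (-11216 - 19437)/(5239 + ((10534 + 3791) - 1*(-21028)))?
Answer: -30653/40592 ≈ -0.75515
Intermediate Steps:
(-11216 - 19437)/(5239 + ((10534 + 3791) - 1*(-21028))) = -30653/(5239 + (14325 + 21028)) = -30653/(5239 + 35353) = -30653/40592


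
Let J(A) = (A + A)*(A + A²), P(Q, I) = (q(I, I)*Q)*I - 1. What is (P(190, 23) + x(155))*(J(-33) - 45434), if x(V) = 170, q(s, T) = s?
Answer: -11591173270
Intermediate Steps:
P(Q, I) = -1 + Q*I² (P(Q, I) = (I*Q)*I - 1 = Q*I² - 1 = -1 + Q*I²)
J(A) = 2*A*(A + A²) (J(A) = (2*A)*(A + A²) = 2*A*(A + A²))
(P(190, 23) + x(155))*(J(-33) - 45434) = ((-1 + 190*23²) + 170)*(2*(-33)²*(1 - 33) - 45434) = ((-1 + 190*529) + 170)*(2*1089*(-32) - 45434) = ((-1 + 100510) + 170)*(-69696 - 45434) = (100509 + 170)*(-115130) = 100679*(-115130) = -11591173270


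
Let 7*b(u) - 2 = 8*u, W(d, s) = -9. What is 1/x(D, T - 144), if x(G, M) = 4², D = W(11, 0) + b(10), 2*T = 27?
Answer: 1/16 ≈ 0.062500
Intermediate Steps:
T = 27/2 (T = (½)*27 = 27/2 ≈ 13.500)
b(u) = 2/7 + 8*u/7 (b(u) = 2/7 + (8*u)/7 = 2/7 + 8*u/7)
D = 19/7 (D = -9 + (2/7 + (8/7)*10) = -9 + (2/7 + 80/7) = -9 + 82/7 = 19/7 ≈ 2.7143)
x(G, M) = 16
1/x(D, T - 144) = 1/16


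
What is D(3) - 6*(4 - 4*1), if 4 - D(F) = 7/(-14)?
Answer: 9/2 ≈ 4.5000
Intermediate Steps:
D(F) = 9/2 (D(F) = 4 - 7/(-14) = 4 - 7*(-1)/14 = 4 - 1*(-1/2) = 4 + 1/2 = 9/2)
D(3) - 6*(4 - 4*1) = 9/2 - 6*(4 - 4*1) = 9/2 - 6*(4 - 4) = 9/2 - 6*0 = 9/2 + 0 = 9/2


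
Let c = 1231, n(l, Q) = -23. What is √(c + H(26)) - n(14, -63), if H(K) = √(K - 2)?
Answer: 23 + √(1231 + 2*√6) ≈ 58.155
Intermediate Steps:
H(K) = √(-2 + K)
√(c + H(26)) - n(14, -63) = √(1231 + √(-2 + 26)) - 1*(-23) = √(1231 + √24) + 23 = √(1231 + 2*√6) + 23 = 23 + √(1231 + 2*√6)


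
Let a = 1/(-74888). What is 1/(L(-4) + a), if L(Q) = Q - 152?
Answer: -74888/11682529 ≈ -0.0064103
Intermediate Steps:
L(Q) = -152 + Q
a = -1/74888 ≈ -1.3353e-5
1/(L(-4) + a) = 1/((-152 - 4) - 1/74888) = 1/(-156 - 1/74888) = 1/(-11682529/74888) = -74888/11682529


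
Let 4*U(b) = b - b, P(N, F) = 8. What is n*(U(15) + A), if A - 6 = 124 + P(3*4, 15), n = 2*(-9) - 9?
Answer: -3726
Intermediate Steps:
U(b) = 0 (U(b) = (b - b)/4 = (1/4)*0 = 0)
n = -27 (n = -18 - 9 = -27)
A = 138 (A = 6 + (124 + 8) = 6 + 132 = 138)
n*(U(15) + A) = -27*(0 + 138) = -27*138 = -3726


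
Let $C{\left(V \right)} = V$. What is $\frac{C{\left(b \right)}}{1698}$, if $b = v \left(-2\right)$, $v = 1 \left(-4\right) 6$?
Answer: $\frac{8}{283} \approx 0.028269$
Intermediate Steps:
$v = -24$ ($v = \left(-4\right) 6 = -24$)
$b = 48$ ($b = \left(-24\right) \left(-2\right) = 48$)
$\frac{C{\left(b \right)}}{1698} = \frac{48}{1698} = 48 \cdot \frac{1}{1698} = \frac{8}{283}$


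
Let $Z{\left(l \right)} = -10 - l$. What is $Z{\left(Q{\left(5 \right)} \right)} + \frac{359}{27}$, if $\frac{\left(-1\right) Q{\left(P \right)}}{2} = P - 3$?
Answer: $\frac{197}{27} \approx 7.2963$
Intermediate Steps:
$Q{\left(P \right)} = 6 - 2 P$ ($Q{\left(P \right)} = - 2 \left(P - 3\right) = - 2 \left(-3 + P\right) = 6 - 2 P$)
$Z{\left(Q{\left(5 \right)} \right)} + \frac{359}{27} = \left(-10 - \left(6 - 10\right)\right) + \frac{359}{27} = \left(-10 - \left(6 - 10\right)\right) + 359 \cdot \frac{1}{27} = \left(-10 - -4\right) + \frac{359}{27} = \left(-10 + 4\right) + \frac{359}{27} = -6 + \frac{359}{27} = \frac{197}{27}$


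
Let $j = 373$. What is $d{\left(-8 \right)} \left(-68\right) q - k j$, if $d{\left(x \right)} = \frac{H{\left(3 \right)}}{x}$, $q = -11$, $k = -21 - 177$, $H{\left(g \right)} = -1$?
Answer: $\frac{147895}{2} \approx 73948.0$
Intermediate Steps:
$k = -198$
$d{\left(x \right)} = - \frac{1}{x}$
$d{\left(-8 \right)} \left(-68\right) q - k j = - \frac{1}{-8} \left(-68\right) \left(-11\right) - \left(-198\right) 373 = \left(-1\right) \left(- \frac{1}{8}\right) \left(-68\right) \left(-11\right) - -73854 = \frac{1}{8} \left(-68\right) \left(-11\right) + 73854 = \left(- \frac{17}{2}\right) \left(-11\right) + 73854 = \frac{187}{2} + 73854 = \frac{147895}{2}$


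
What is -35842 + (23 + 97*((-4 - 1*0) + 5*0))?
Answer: -36207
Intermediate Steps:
-35842 + (23 + 97*((-4 - 1*0) + 5*0)) = -35842 + (23 + 97*((-4 + 0) + 0)) = -35842 + (23 + 97*(-4 + 0)) = -35842 + (23 + 97*(-4)) = -35842 + (23 - 388) = -35842 - 365 = -36207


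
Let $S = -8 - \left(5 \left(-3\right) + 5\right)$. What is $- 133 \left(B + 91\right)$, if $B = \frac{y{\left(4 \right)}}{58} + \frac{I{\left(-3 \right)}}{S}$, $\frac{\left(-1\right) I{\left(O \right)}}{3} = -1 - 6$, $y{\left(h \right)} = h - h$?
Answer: $- \frac{26999}{2} \approx -13500.0$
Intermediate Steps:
$y{\left(h \right)} = 0$
$I{\left(O \right)} = 21$ ($I{\left(O \right)} = - 3 \left(-1 - 6\right) = \left(-3\right) \left(-7\right) = 21$)
$S = 2$ ($S = -8 - \left(-15 + 5\right) = -8 - -10 = -8 + 10 = 2$)
$B = \frac{21}{2}$ ($B = \frac{0}{58} + \frac{21}{2} = 0 \cdot \frac{1}{58} + 21 \cdot \frac{1}{2} = 0 + \frac{21}{2} = \frac{21}{2} \approx 10.5$)
$- 133 \left(B + 91\right) = - 133 \left(\frac{21}{2} + 91\right) = \left(-133\right) \frac{203}{2} = - \frac{26999}{2}$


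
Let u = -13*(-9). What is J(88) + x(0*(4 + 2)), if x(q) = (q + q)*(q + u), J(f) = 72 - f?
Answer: -16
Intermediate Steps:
u = 117
x(q) = 2*q*(117 + q) (x(q) = (q + q)*(q + 117) = (2*q)*(117 + q) = 2*q*(117 + q))
J(88) + x(0*(4 + 2)) = (72 - 1*88) + 2*(0*(4 + 2))*(117 + 0*(4 + 2)) = (72 - 88) + 2*(0*6)*(117 + 0*6) = -16 + 2*0*(117 + 0) = -16 + 2*0*117 = -16 + 0 = -16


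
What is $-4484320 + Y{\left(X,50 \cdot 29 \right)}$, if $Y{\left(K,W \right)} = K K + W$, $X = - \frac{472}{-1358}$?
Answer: $- \frac{2066786811974}{461041} \approx -4.4829 \cdot 10^{6}$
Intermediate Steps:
$X = \frac{236}{679}$ ($X = \left(-472\right) \left(- \frac{1}{1358}\right) = \frac{236}{679} \approx 0.34757$)
$Y{\left(K,W \right)} = W + K^{2}$ ($Y{\left(K,W \right)} = K^{2} + W = W + K^{2}$)
$-4484320 + Y{\left(X,50 \cdot 29 \right)} = -4484320 + \left(50 \cdot 29 + \left(\frac{236}{679}\right)^{2}\right) = -4484320 + \left(1450 + \frac{55696}{461041}\right) = -4484320 + \frac{668565146}{461041} = - \frac{2066786811974}{461041}$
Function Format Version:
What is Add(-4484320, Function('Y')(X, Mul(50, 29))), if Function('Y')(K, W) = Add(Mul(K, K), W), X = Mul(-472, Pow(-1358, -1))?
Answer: Rational(-2066786811974, 461041) ≈ -4.4829e+6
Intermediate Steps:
X = Rational(236, 679) (X = Mul(-472, Rational(-1, 1358)) = Rational(236, 679) ≈ 0.34757)
Function('Y')(K, W) = Add(W, Pow(K, 2)) (Function('Y')(K, W) = Add(Pow(K, 2), W) = Add(W, Pow(K, 2)))
Add(-4484320, Function('Y')(X, Mul(50, 29))) = Add(-4484320, Add(Mul(50, 29), Pow(Rational(236, 679), 2))) = Add(-4484320, Add(1450, Rational(55696, 461041))) = Add(-4484320, Rational(668565146, 461041)) = Rational(-2066786811974, 461041)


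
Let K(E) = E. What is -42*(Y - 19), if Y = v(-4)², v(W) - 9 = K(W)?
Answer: -252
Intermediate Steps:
v(W) = 9 + W
Y = 25 (Y = (9 - 4)² = 5² = 25)
-42*(Y - 19) = -42*(25 - 19) = -42*6 = -252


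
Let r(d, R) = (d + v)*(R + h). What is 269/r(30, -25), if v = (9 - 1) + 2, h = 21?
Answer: -269/160 ≈ -1.6812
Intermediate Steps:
v = 10 (v = 8 + 2 = 10)
r(d, R) = (10 + d)*(21 + R) (r(d, R) = (d + 10)*(R + 21) = (10 + d)*(21 + R))
269/r(30, -25) = 269/(210 + 10*(-25) + 21*30 - 25*30) = 269/(210 - 250 + 630 - 750) = 269/(-160) = 269*(-1/160) = -269/160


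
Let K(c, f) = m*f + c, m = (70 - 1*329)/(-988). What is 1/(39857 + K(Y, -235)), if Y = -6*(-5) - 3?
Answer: 988/39344527 ≈ 2.5111e-5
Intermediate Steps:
m = 259/988 (m = (70 - 329)*(-1/988) = -259*(-1/988) = 259/988 ≈ 0.26215)
Y = 27 (Y = 30 - 3 = 27)
K(c, f) = c + 259*f/988 (K(c, f) = 259*f/988 + c = c + 259*f/988)
1/(39857 + K(Y, -235)) = 1/(39857 + (27 + (259/988)*(-235))) = 1/(39857 + (27 - 60865/988)) = 1/(39857 - 34189/988) = 1/(39344527/988) = 988/39344527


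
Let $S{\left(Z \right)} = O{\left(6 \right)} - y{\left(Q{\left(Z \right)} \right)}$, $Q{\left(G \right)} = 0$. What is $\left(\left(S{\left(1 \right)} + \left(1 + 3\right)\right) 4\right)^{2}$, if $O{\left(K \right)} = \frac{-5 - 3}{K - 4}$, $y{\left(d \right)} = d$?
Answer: $0$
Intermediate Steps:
$O{\left(K \right)} = - \frac{8}{-4 + K}$
$S{\left(Z \right)} = -4$ ($S{\left(Z \right)} = - \frac{8}{-4 + 6} - 0 = - \frac{8}{2} + 0 = \left(-8\right) \frac{1}{2} + 0 = -4 + 0 = -4$)
$\left(\left(S{\left(1 \right)} + \left(1 + 3\right)\right) 4\right)^{2} = \left(\left(-4 + \left(1 + 3\right)\right) 4\right)^{2} = \left(\left(-4 + 4\right) 4\right)^{2} = \left(0 \cdot 4\right)^{2} = 0^{2} = 0$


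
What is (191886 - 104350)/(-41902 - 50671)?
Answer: -87536/92573 ≈ -0.94559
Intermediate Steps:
(191886 - 104350)/(-41902 - 50671) = 87536/(-92573) = 87536*(-1/92573) = -87536/92573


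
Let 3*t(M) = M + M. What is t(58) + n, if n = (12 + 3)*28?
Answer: 1376/3 ≈ 458.67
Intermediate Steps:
t(M) = 2*M/3 (t(M) = (M + M)/3 = (2*M)/3 = 2*M/3)
n = 420 (n = 15*28 = 420)
t(58) + n = (⅔)*58 + 420 = 116/3 + 420 = 1376/3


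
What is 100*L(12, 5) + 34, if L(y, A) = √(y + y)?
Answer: 34 + 200*√6 ≈ 523.90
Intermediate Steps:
L(y, A) = √2*√y (L(y, A) = √(2*y) = √2*√y)
100*L(12, 5) + 34 = 100*(√2*√12) + 34 = 100*(√2*(2*√3)) + 34 = 100*(2*√6) + 34 = 200*√6 + 34 = 34 + 200*√6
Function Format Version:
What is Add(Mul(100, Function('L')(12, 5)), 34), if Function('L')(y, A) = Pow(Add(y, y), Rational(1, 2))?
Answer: Add(34, Mul(200, Pow(6, Rational(1, 2)))) ≈ 523.90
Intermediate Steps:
Function('L')(y, A) = Mul(Pow(2, Rational(1, 2)), Pow(y, Rational(1, 2))) (Function('L')(y, A) = Pow(Mul(2, y), Rational(1, 2)) = Mul(Pow(2, Rational(1, 2)), Pow(y, Rational(1, 2))))
Add(Mul(100, Function('L')(12, 5)), 34) = Add(Mul(100, Mul(Pow(2, Rational(1, 2)), Pow(12, Rational(1, 2)))), 34) = Add(Mul(100, Mul(Pow(2, Rational(1, 2)), Mul(2, Pow(3, Rational(1, 2))))), 34) = Add(Mul(100, Mul(2, Pow(6, Rational(1, 2)))), 34) = Add(Mul(200, Pow(6, Rational(1, 2))), 34) = Add(34, Mul(200, Pow(6, Rational(1, 2))))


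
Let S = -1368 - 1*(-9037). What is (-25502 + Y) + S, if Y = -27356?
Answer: -45189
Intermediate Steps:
S = 7669 (S = -1368 + 9037 = 7669)
(-25502 + Y) + S = (-25502 - 27356) + 7669 = -52858 + 7669 = -45189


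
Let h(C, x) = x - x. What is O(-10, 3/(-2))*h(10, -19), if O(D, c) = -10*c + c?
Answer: 0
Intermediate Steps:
h(C, x) = 0
O(D, c) = -9*c
O(-10, 3/(-2))*h(10, -19) = -27/(-2)*0 = -27*(-1)/2*0 = -9*(-3/2)*0 = (27/2)*0 = 0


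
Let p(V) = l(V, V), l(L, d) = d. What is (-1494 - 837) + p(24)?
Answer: -2307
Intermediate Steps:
p(V) = V
(-1494 - 837) + p(24) = (-1494 - 837) + 24 = -2331 + 24 = -2307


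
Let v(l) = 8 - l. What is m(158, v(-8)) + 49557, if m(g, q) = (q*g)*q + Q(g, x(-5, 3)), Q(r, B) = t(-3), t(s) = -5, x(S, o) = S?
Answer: 90000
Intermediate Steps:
Q(r, B) = -5
m(g, q) = -5 + g*q² (m(g, q) = (q*g)*q - 5 = (g*q)*q - 5 = g*q² - 5 = -5 + g*q²)
m(158, v(-8)) + 49557 = (-5 + 158*(8 - 1*(-8))²) + 49557 = (-5 + 158*(8 + 8)²) + 49557 = (-5 + 158*16²) + 49557 = (-5 + 158*256) + 49557 = (-5 + 40448) + 49557 = 40443 + 49557 = 90000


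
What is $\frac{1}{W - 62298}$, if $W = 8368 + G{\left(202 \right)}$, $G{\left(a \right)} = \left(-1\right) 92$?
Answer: $- \frac{1}{54022} \approx -1.8511 \cdot 10^{-5}$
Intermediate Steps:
$G{\left(a \right)} = -92$
$W = 8276$ ($W = 8368 - 92 = 8276$)
$\frac{1}{W - 62298} = \frac{1}{8276 - 62298} = \frac{1}{-54022} = - \frac{1}{54022}$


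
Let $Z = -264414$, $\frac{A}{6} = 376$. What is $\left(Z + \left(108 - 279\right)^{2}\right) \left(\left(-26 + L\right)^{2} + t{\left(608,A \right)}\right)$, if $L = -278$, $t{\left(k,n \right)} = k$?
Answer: $-21876733152$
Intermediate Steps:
$A = 2256$ ($A = 6 \cdot 376 = 2256$)
$\left(Z + \left(108 - 279\right)^{2}\right) \left(\left(-26 + L\right)^{2} + t{\left(608,A \right)}\right) = \left(-264414 + \left(108 - 279\right)^{2}\right) \left(\left(-26 - 278\right)^{2} + 608\right) = \left(-264414 + \left(-171\right)^{2}\right) \left(\left(-304\right)^{2} + 608\right) = \left(-264414 + 29241\right) \left(92416 + 608\right) = \left(-235173\right) 93024 = -21876733152$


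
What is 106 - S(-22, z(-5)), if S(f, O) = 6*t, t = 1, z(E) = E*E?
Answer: 100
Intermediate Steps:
z(E) = E²
S(f, O) = 6 (S(f, O) = 6*1 = 6)
106 - S(-22, z(-5)) = 106 - 1*6 = 106 - 6 = 100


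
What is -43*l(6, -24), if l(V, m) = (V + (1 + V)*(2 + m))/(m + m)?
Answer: -1591/12 ≈ -132.58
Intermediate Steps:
l(V, m) = (V + (1 + V)*(2 + m))/(2*m) (l(V, m) = (V + (1 + V)*(2 + m))/((2*m)) = (V + (1 + V)*(2 + m))*(1/(2*m)) = (V + (1 + V)*(2 + m))/(2*m))
-43*l(6, -24) = -43*(2 + 3*6 - 24*(1 + 6))/(2*(-24)) = -43*(-1)*(2 + 18 - 24*7)/(2*24) = -43*(-1)*(2 + 18 - 168)/(2*24) = -43*(-1)*(-148)/(2*24) = -43*37/12 = -1591/12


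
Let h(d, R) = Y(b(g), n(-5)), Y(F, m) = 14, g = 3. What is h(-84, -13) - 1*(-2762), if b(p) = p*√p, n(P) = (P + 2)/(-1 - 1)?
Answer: 2776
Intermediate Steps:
n(P) = -1 - P/2 (n(P) = (2 + P)/(-2) = (2 + P)*(-½) = -1 - P/2)
b(p) = p^(3/2)
h(d, R) = 14
h(-84, -13) - 1*(-2762) = 14 - 1*(-2762) = 14 + 2762 = 2776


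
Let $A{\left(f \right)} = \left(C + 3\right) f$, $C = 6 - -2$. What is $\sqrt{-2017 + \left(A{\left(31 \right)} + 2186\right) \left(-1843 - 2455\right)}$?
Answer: $3 i \sqrt{1207007} \approx 3295.9 i$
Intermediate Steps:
$C = 8$ ($C = 6 + 2 = 8$)
$A{\left(f \right)} = 11 f$ ($A{\left(f \right)} = \left(8 + 3\right) f = 11 f$)
$\sqrt{-2017 + \left(A{\left(31 \right)} + 2186\right) \left(-1843 - 2455\right)} = \sqrt{-2017 + \left(11 \cdot 31 + 2186\right) \left(-1843 - 2455\right)} = \sqrt{-2017 + \left(341 + 2186\right) \left(-4298\right)} = \sqrt{-2017 + 2527 \left(-4298\right)} = \sqrt{-2017 - 10861046} = \sqrt{-10863063} = 3 i \sqrt{1207007}$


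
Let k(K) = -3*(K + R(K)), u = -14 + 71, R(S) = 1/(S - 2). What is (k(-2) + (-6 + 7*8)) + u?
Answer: 455/4 ≈ 113.75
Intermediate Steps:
R(S) = 1/(-2 + S)
u = 57
k(K) = -3*K - 3/(-2 + K) (k(K) = -3*(K + 1/(-2 + K)) = -3*K - 3/(-2 + K))
(k(-2) + (-6 + 7*8)) + u = (3*(-1 - 1*(-2)*(-2 - 2))/(-2 - 2) + (-6 + 7*8)) + 57 = (3*(-1 - 1*(-2)*(-4))/(-4) + (-6 + 56)) + 57 = (3*(-1/4)*(-1 - 8) + 50) + 57 = (3*(-1/4)*(-9) + 50) + 57 = (27/4 + 50) + 57 = 227/4 + 57 = 455/4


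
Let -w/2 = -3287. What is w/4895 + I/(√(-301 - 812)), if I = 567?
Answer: 6574/4895 - 27*I*√1113/53 ≈ 1.343 - 16.996*I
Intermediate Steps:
w = 6574 (w = -2*(-3287) = 6574)
w/4895 + I/(√(-301 - 812)) = 6574/4895 + 567/(√(-301 - 812)) = 6574*(1/4895) + 567/(√(-1113)) = 6574/4895 + 567/((I*√1113)) = 6574/4895 + 567*(-I*√1113/1113) = 6574/4895 - 27*I*√1113/53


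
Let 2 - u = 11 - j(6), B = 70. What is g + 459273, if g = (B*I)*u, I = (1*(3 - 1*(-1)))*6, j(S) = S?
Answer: 454233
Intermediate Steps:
u = -3 (u = 2 - (11 - 1*6) = 2 - (11 - 6) = 2 - 1*5 = 2 - 5 = -3)
I = 24 (I = (1*(3 + 1))*6 = (1*4)*6 = 4*6 = 24)
g = -5040 (g = (70*24)*(-3) = 1680*(-3) = -5040)
g + 459273 = -5040 + 459273 = 454233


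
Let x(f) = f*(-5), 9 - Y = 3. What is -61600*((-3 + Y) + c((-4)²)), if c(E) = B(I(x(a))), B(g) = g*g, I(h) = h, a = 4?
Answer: -24824800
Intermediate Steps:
Y = 6 (Y = 9 - 1*3 = 9 - 3 = 6)
x(f) = -5*f
B(g) = g²
c(E) = 400 (c(E) = (-5*4)² = (-20)² = 400)
-61600*((-3 + Y) + c((-4)²)) = -61600*((-3 + 6) + 400) = -61600*(3 + 400) = -61600*403 = -24824800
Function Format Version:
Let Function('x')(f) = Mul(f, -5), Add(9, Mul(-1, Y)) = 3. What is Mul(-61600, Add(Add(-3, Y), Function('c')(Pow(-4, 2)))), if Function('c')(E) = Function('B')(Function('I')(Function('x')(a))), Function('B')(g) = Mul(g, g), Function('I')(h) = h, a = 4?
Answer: -24824800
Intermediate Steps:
Y = 6 (Y = Add(9, Mul(-1, 3)) = Add(9, -3) = 6)
Function('x')(f) = Mul(-5, f)
Function('B')(g) = Pow(g, 2)
Function('c')(E) = 400 (Function('c')(E) = Pow(Mul(-5, 4), 2) = Pow(-20, 2) = 400)
Mul(-61600, Add(Add(-3, Y), Function('c')(Pow(-4, 2)))) = Mul(-61600, Add(Add(-3, 6), 400)) = Mul(-61600, Add(3, 400)) = Mul(-61600, 403) = -24824800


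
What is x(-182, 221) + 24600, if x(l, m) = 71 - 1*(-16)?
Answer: 24687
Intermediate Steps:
x(l, m) = 87 (x(l, m) = 71 + 16 = 87)
x(-182, 221) + 24600 = 87 + 24600 = 24687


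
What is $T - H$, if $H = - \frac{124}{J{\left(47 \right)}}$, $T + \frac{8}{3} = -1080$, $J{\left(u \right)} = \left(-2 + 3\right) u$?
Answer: $- \frac{152284}{141} \approx -1080.0$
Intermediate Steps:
$J{\left(u \right)} = u$ ($J{\left(u \right)} = 1 u = u$)
$T = - \frac{3248}{3}$ ($T = - \frac{8}{3} - 1080 = - \frac{3248}{3} \approx -1082.7$)
$H = - \frac{124}{47} \approx -2.6383$
$T - H = - \frac{3248}{3} - - \frac{124}{47} = - \frac{3248}{3} + \frac{124}{47} = - \frac{152284}{141}$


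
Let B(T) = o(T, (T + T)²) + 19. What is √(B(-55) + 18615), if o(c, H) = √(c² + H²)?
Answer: √(18634 + 55*√48401) ≈ 175.31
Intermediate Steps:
o(c, H) = √(H² + c²)
B(T) = 19 + √(T² + 16*T⁴) (B(T) = √(((T + T)²)² + T²) + 19 = √(((2*T)²)² + T²) + 19 = √((4*T²)² + T²) + 19 = √(16*T⁴ + T²) + 19 = √(T² + 16*T⁴) + 19 = 19 + √(T² + 16*T⁴))
√(B(-55) + 18615) = √((19 + √((-55)² + 16*(-55)⁴)) + 18615) = √((19 + √(3025 + 16*9150625)) + 18615) = √((19 + √(3025 + 146410000)) + 18615) = √((19 + √146413025) + 18615) = √((19 + 55*√48401) + 18615) = √(18634 + 55*√48401)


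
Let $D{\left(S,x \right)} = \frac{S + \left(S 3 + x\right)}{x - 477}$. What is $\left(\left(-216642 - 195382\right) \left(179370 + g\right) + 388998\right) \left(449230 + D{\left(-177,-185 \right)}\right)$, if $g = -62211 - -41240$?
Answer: $- \frac{9704438451526743217}{331} \approx -2.9319 \cdot 10^{16}$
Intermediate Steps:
$g = -20971$ ($g = -62211 + 41240 = -20971$)
$D{\left(S,x \right)} = \frac{x + 4 S}{-477 + x}$ ($D{\left(S,x \right)} = \frac{S + \left(3 S + x\right)}{-477 + x} = \frac{S + \left(x + 3 S\right)}{-477 + x} = \frac{x + 4 S}{-477 + x}$)
$\left(\left(-216642 - 195382\right) \left(179370 + g\right) + 388998\right) \left(449230 + D{\left(-177,-185 \right)}\right) = \left(\left(-216642 - 195382\right) \left(179370 - 20971\right) + 388998\right) \left(449230 + \frac{-185 + 4 \left(-177\right)}{-477 - 185}\right) = \left(\left(-412024\right) 158399 + 388998\right) \left(449230 + \frac{-185 - 708}{-662}\right) = \left(-65264189576 + 388998\right) \left(449230 - - \frac{893}{662}\right) = - 65263800578 \left(449230 + \frac{893}{662}\right) = \left(-65263800578\right) \frac{297391153}{662} = - \frac{9704438451526743217}{331}$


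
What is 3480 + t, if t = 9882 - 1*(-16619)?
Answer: 29981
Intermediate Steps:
t = 26501 (t = 9882 + 16619 = 26501)
3480 + t = 3480 + 26501 = 29981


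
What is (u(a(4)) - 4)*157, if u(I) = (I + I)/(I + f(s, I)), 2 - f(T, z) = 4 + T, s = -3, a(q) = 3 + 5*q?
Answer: -3925/12 ≈ -327.08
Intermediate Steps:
f(T, z) = -2 - T (f(T, z) = 2 - (4 + T) = 2 + (-4 - T) = -2 - T)
u(I) = 2*I/(1 + I) (u(I) = (I + I)/(I + (-2 - 1*(-3))) = (2*I)/(I + (-2 + 3)) = (2*I)/(I + 1) = (2*I)/(1 + I) = 2*I/(1 + I))
(u(a(4)) - 4)*157 = (2*(3 + 5*4)/(1 + (3 + 5*4)) - 4)*157 = (2*(3 + 20)/(1 + (3 + 20)) - 4)*157 = (2*23/(1 + 23) - 4)*157 = (2*23/24 - 4)*157 = (2*23*(1/24) - 4)*157 = (23/12 - 4)*157 = -25/12*157 = -3925/12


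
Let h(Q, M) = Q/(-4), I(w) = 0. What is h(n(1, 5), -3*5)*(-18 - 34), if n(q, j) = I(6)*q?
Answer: 0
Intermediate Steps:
n(q, j) = 0 (n(q, j) = 0*q = 0)
h(Q, M) = -Q/4
h(n(1, 5), -3*5)*(-18 - 34) = (-1/4*0)*(-18 - 34) = 0*(-52) = 0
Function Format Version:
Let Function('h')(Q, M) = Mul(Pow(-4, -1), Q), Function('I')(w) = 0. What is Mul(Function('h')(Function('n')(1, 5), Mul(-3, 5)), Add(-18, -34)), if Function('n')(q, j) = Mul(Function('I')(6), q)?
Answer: 0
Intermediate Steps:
Function('n')(q, j) = 0 (Function('n')(q, j) = Mul(0, q) = 0)
Function('h')(Q, M) = Mul(Rational(-1, 4), Q)
Mul(Function('h')(Function('n')(1, 5), Mul(-3, 5)), Add(-18, -34)) = Mul(Mul(Rational(-1, 4), 0), Add(-18, -34)) = Mul(0, -52) = 0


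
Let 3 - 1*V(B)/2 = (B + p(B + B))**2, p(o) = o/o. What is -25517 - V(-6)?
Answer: -25473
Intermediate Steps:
p(o) = 1
V(B) = 6 - 2*(1 + B)**2 (V(B) = 6 - 2*(B + 1)**2 = 6 - 2*(1 + B)**2)
-25517 - V(-6) = -25517 - (6 - 2*(1 - 6)**2) = -25517 - (6 - 2*(-5)**2) = -25517 - (6 - 2*25) = -25517 - (6 - 50) = -25517 - 1*(-44) = -25517 + 44 = -25473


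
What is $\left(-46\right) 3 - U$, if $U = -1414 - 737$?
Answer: $2013$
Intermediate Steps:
$U = -2151$
$\left(-46\right) 3 - U = \left(-46\right) 3 - -2151 = -138 + 2151 = 2013$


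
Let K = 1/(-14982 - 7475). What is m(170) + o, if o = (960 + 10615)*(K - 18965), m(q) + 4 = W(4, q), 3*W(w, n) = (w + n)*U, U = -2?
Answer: -4929760539290/22457 ≈ -2.1952e+8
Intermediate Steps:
W(w, n) = -2*n/3 - 2*w/3 (W(w, n) = ((w + n)*(-2))/3 = ((n + w)*(-2))/3 = (-2*n - 2*w)/3 = -2*n/3 - 2*w/3)
m(q) = -20/3 - 2*q/3 (m(q) = -4 + (-2*q/3 - ⅔*4) = -4 + (-2*q/3 - 8/3) = -4 + (-8/3 - 2*q/3) = -20/3 - 2*q/3)
K = -1/22457 (K = 1/(-22457) = -1/22457 ≈ -4.4530e-5)
o = -4929757844450/22457 (o = (960 + 10615)*(-1/22457 - 18965) = 11575*(-425897006/22457) = -4929757844450/22457 ≈ -2.1952e+8)
m(170) + o = (-20/3 - ⅔*170) - 4929757844450/22457 = (-20/3 - 340/3) - 4929757844450/22457 = -120 - 4929757844450/22457 = -4929760539290/22457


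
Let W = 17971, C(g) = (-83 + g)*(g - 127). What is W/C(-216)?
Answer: 17971/102557 ≈ 0.17523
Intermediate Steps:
C(g) = (-127 + g)*(-83 + g) (C(g) = (-83 + g)*(-127 + g) = (-127 + g)*(-83 + g))
W/C(-216) = 17971/(10541 + (-216)**2 - 210*(-216)) = 17971/(10541 + 46656 + 45360) = 17971/102557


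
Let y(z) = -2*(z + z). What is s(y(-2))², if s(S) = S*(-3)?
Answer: 576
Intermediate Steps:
y(z) = -4*z
s(S) = -3*S
s(y(-2))² = (-(-12)*(-2))² = (-3*8)² = (-24)² = 576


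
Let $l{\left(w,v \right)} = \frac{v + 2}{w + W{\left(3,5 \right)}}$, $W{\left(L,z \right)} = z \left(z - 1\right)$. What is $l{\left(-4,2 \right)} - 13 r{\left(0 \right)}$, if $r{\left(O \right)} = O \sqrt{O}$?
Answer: $\frac{1}{4} \approx 0.25$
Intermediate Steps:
$r{\left(O \right)} = O^{\frac{3}{2}}$
$W{\left(L,z \right)} = z \left(-1 + z\right)$
$l{\left(w,v \right)} = \frac{2 + v}{20 + w}$ ($l{\left(w,v \right)} = \frac{v + 2}{w + 5 \left(-1 + 5\right)} = \frac{2 + v}{w + 5 \cdot 4} = \frac{2 + v}{w + 20} = \frac{2 + v}{20 + w}$)
$l{\left(-4,2 \right)} - 13 r{\left(0 \right)} = \frac{2 + 2}{20 - 4} - 13 \cdot 0^{\frac{3}{2}} = \frac{1}{16} \cdot 4 - 0 = \frac{1}{16} \cdot 4 + 0 = \frac{1}{4} + 0 = \frac{1}{4}$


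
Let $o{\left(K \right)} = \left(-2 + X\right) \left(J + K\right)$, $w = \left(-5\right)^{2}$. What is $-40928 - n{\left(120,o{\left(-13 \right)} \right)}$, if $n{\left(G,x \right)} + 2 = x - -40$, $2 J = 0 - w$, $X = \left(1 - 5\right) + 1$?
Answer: $- \frac{82187}{2} \approx -41094.0$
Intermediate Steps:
$w = 25$
$X = -3$ ($X = -4 + 1 = -3$)
$J = - \frac{25}{2}$ ($J = \frac{0 - 25}{2} = \frac{1}{2} \left(-25\right) = - \frac{25}{2} \approx -12.5$)
$o{\left(K \right)} = \frac{125}{2} - 5 K$ ($o{\left(K \right)} = \left(-2 - 3\right) \left(- \frac{25}{2} + K\right) = - 5 \left(- \frac{25}{2} + K\right) = \frac{125}{2} - 5 K$)
$n{\left(G,x \right)} = 38 + x$ ($n{\left(G,x \right)} = -2 + \left(x - -40\right) = -2 + \left(x + 40\right) = -2 + \left(40 + x\right) = 38 + x$)
$-40928 - n{\left(120,o{\left(-13 \right)} \right)} = -40928 - \left(38 + \left(\frac{125}{2} - -65\right)\right) = -40928 - \left(38 + \left(\frac{125}{2} + 65\right)\right) = -40928 - \left(38 + \frac{255}{2}\right) = -40928 - \frac{331}{2} = - \frac{82187}{2}$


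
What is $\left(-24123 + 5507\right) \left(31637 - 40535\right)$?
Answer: $165645168$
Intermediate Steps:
$\left(-24123 + 5507\right) \left(31637 - 40535\right) = \left(-18616\right) \left(-8898\right) = 165645168$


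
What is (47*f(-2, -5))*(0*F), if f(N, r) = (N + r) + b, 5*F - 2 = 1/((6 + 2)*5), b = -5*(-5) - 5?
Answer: 0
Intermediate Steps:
b = 20 (b = 25 - 5 = 20)
F = 81/200 (F = ⅖ + (1/((6 + 2)*5))/5 = ⅖ + ((⅕)/8)/5 = ⅖ + ((⅛)*(⅕))/5 = ⅖ + (⅕)*(1/40) = ⅖ + 1/200 = 81/200 ≈ 0.40500)
f(N, r) = 20 + N + r (f(N, r) = (N + r) + 20 = 20 + N + r)
(47*f(-2, -5))*(0*F) = (47*(20 - 2 - 5))*(0*(81/200)) = (47*13)*0 = 611*0 = 0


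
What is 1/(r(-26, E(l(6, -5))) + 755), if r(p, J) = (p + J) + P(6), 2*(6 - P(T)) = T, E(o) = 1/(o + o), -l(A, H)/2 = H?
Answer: 20/14641 ≈ 0.0013660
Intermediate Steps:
l(A, H) = -2*H
E(o) = 1/(2*o)
P(T) = 6 - T/2
r(p, J) = 3 + J + p (r(p, J) = (p + J) + (6 - 1/2*6) = (J + p) + (6 - 3) = (J + p) + 3 = 3 + J + p)
1/(r(-26, E(l(6, -5))) + 755) = 1/((3 + 1/(2*((-2*(-5)))) - 26) + 755) = 1/((3 + (1/2)/10 - 26) + 755) = 1/((3 + (1/2)*(1/10) - 26) + 755) = 1/((3 + 1/20 - 26) + 755) = 1/(-459/20 + 755) = 1/(14641/20) = 20/14641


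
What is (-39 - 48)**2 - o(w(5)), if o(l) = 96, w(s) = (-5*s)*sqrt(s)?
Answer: 7473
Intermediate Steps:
w(s) = -5*s**(3/2)
(-39 - 48)**2 - o(w(5)) = (-39 - 48)**2 - 1*96 = (-87)**2 - 96 = 7569 - 96 = 7473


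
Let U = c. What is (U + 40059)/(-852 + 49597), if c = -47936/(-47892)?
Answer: 479638391/583623885 ≈ 0.82183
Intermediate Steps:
c = 11984/11973 (c = -47936*(-1/47892) = 11984/11973 ≈ 1.0009)
U = 11984/11973 ≈ 1.0009
(U + 40059)/(-852 + 49597) = (11984/11973 + 40059)/(-852 + 49597) = (479638391/11973)/48745 = (479638391/11973)*(1/48745) = 479638391/583623885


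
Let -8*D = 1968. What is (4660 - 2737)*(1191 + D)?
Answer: 1817235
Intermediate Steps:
D = -246 (D = -⅛*1968 = -246)
(4660 - 2737)*(1191 + D) = (4660 - 2737)*(1191 - 246) = 1923*945 = 1817235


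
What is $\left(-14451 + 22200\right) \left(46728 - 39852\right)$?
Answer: $53282124$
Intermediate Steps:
$\left(-14451 + 22200\right) \left(46728 - 39852\right) = 7749 \cdot 6876 = 53282124$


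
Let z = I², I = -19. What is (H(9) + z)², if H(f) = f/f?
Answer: 131044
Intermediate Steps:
H(f) = 1
z = 361 (z = (-19)² = 361)
(H(9) + z)² = (1 + 361)² = 362² = 131044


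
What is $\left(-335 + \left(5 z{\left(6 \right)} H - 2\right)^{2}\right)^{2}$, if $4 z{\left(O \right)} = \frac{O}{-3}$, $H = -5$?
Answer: $\frac{808201}{16} \approx 50513.0$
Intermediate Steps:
$z{\left(O \right)} = - \frac{O}{12}$ ($z{\left(O \right)} = \frac{O \frac{1}{-3}}{4} = \frac{O \left(- \frac{1}{3}\right)}{4} = \frac{\left(- \frac{1}{3}\right) O}{4} = - \frac{O}{12}$)
$\left(-335 + \left(5 z{\left(6 \right)} H - 2\right)^{2}\right)^{2} = \left(-335 + \left(5 \left(\left(- \frac{1}{12}\right) 6\right) \left(-5\right) - 2\right)^{2}\right)^{2} = \left(-335 + \left(5 \left(- \frac{1}{2}\right) \left(-5\right) + \left(-5 + 3\right)\right)^{2}\right)^{2} = \left(-335 + \left(\left(- \frac{5}{2}\right) \left(-5\right) - 2\right)^{2}\right)^{2} = \left(-335 + \left(\frac{25}{2} - 2\right)^{2}\right)^{2} = \left(-335 + \left(\frac{21}{2}\right)^{2}\right)^{2} = \left(-335 + \frac{441}{4}\right)^{2} = \left(- \frac{899}{4}\right)^{2} = \frac{808201}{16}$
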